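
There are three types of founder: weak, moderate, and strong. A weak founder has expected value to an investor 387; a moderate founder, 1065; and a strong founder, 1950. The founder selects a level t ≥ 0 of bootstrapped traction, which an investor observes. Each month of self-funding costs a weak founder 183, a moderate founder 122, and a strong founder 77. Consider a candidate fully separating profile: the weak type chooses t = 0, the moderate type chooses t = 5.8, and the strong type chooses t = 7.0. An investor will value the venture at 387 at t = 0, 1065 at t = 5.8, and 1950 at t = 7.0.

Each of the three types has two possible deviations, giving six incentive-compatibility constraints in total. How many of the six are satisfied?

Moderate (own payoff 1065 − 122×5.8 = 357.4): to t=0 gives 387 → profitable ✗; to t=7.0 gives 1950 − 122×7.0 = 1096 → profitable ✗.
Strong (own payoff 1950 − 77×7.0 = 1411): to t=0 gives 387 → no gain ✓; to t=5.8 gives 1065 − 77×5.8 = 618.4 → no gain ✓.
Weak (own payoff 387): to t=5.8 gives 1065 − 183×5.8 = 3.6 → no gain ✓; to t=7.0 gives 1950 − 183×7.0 = 669 → profitable ✗.
3 of the 6 constraints hold; not an equilibrium.

3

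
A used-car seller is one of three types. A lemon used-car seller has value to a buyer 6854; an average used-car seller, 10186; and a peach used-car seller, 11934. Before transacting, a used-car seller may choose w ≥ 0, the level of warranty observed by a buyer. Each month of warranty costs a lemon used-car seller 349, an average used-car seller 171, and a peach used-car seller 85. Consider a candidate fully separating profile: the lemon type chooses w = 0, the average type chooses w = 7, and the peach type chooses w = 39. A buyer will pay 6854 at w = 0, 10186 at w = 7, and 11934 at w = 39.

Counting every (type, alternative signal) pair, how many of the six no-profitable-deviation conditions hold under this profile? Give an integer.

Peach (own payoff 11934 − 85×39 = 8619): to w=0 gives 6854 → no gain ✓; to w=7 gives 10186 − 85×7 = 9591 → profitable ✗.
Lemon (own payoff 6854): to w=7 gives 10186 − 349×7 = 7743 → profitable ✗; to w=39 gives 11934 − 349×39 = -1677 → no gain ✓.
Average (own payoff 10186 − 171×7 = 8989): to w=0 gives 6854 → no gain ✓; to w=39 gives 11934 − 171×39 = 5265 → no gain ✓.
4 of the 6 constraints hold; not an equilibrium.

4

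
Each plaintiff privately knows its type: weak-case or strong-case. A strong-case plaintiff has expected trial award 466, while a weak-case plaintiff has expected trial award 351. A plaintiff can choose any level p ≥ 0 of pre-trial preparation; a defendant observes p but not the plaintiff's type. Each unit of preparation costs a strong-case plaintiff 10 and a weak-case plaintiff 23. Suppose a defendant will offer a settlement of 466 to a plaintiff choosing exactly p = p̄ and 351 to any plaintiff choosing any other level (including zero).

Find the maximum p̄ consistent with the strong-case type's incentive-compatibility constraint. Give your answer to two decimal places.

Choosing p̄ yields the strong-case type 466 − 10·p̄; choosing zero yields 351.
The strong-case type is indifferent at 466 − 10·p̄ = 351, i.e. p̄ = (466 − 351) / 10 = 11.50.
For any p̄ above 11.50 the strong-case type would rather pool at zero, so separation collapses.

11.50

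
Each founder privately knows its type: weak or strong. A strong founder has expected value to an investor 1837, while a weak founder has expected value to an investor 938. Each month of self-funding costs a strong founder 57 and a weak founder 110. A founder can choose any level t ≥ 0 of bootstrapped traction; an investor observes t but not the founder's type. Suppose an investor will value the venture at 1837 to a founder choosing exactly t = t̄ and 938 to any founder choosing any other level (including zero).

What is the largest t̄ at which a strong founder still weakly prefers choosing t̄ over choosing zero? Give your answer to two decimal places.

Choosing t̄ yields the strong type 1837 − 57·t̄; choosing zero yields 938.
The strong type is indifferent at 1837 − 57·t̄ = 938, i.e. t̄ = (1837 − 938) / 57 ≈ 15.77.
For any t̄ above 15.77 the strong type would rather pool at zero, so separation collapses.

15.77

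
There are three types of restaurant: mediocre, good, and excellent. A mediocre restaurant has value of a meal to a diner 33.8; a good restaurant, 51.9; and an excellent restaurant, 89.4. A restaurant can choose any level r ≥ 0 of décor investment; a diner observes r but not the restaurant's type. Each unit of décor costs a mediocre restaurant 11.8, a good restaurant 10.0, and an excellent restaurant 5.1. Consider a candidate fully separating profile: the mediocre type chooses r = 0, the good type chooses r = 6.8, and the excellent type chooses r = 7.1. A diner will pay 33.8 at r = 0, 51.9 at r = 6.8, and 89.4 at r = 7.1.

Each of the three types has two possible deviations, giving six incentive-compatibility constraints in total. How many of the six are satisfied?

4

Mediocre (own payoff 33.8): to r=6.8 gives 51.9 − 11.8×6.8 = -28.34 → no gain ✓; to r=7.1 gives 89.4 − 11.8×7.1 = 5.62 → no gain ✓.
Good (own payoff 51.9 − 10.0×6.8 = -16.1): to r=0 gives 33.8 → profitable ✗; to r=7.1 gives 89.4 − 10.0×7.1 = 18.4 → profitable ✗.
Excellent (own payoff 89.4 − 5.1×7.1 = 53.19): to r=0 gives 33.8 → no gain ✓; to r=6.8 gives 51.9 − 5.1×6.8 = 17.22 → no gain ✓.
4 of the 6 constraints hold; not an equilibrium.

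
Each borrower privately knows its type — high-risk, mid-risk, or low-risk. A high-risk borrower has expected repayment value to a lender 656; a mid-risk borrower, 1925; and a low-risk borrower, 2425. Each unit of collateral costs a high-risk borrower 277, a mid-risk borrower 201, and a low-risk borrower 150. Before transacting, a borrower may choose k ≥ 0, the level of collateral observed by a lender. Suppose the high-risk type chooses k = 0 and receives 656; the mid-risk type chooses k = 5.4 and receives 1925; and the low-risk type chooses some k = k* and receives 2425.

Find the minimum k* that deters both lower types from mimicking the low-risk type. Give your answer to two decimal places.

7.89

Mid-risk type (on-path payoff 1925 − 201×5.4 = 839.6) won't mimic when 839.6 ≥ 2425 − 201·k*, i.e. k* ≥ 7.89.
High-risk type (on-path payoff 656) won't mimic when 656 ≥ 2425 − 277·k*, i.e. k* ≥ 6.39.
Both must hold, so k* = max(6.39, 7.89) = 7.89. The mid-risk type's constraint binds.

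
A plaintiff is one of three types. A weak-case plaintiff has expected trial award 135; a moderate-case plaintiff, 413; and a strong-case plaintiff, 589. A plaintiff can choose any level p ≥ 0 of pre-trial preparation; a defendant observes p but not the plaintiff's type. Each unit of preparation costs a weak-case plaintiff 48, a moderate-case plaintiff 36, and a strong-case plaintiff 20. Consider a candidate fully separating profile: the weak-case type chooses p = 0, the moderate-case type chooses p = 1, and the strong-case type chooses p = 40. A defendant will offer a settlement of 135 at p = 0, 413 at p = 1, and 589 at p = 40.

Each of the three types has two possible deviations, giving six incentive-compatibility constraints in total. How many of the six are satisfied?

Moderate-case (own payoff 413 − 36×1 = 377): to p=0 gives 135 → no gain ✓; to p=40 gives 589 − 36×40 = -851 → no gain ✓.
Weak-case (own payoff 135): to p=1 gives 413 − 48×1 = 365 → profitable ✗; to p=40 gives 589 − 48×40 = -1331 → no gain ✓.
Strong-case (own payoff 589 − 20×40 = -211): to p=0 gives 135 → profitable ✗; to p=1 gives 413 − 20×1 = 393 → profitable ✗.
3 of the 6 constraints hold; not an equilibrium.

3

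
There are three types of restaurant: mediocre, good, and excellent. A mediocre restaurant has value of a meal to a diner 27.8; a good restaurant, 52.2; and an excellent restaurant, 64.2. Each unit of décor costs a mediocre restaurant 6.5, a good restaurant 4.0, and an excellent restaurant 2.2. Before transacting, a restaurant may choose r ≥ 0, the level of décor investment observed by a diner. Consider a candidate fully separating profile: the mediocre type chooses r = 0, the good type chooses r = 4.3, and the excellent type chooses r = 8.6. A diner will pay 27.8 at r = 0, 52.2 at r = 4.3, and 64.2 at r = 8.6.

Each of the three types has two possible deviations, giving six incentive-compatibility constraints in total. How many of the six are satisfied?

6

Good (own payoff 52.2 − 4.0×4.3 = 35): to r=0 gives 27.8 → no gain ✓; to r=8.6 gives 64.2 − 4.0×8.6 = 29.8 → no gain ✓.
Mediocre (own payoff 27.8): to r=4.3 gives 52.2 − 6.5×4.3 = 24.25 → no gain ✓; to r=8.6 gives 64.2 − 6.5×8.6 = 8.3 → no gain ✓.
Excellent (own payoff 64.2 − 2.2×8.6 = 45.28): to r=0 gives 27.8 → no gain ✓; to r=4.3 gives 52.2 − 2.2×4.3 = 42.74 → no gain ✓.
6 of the 6 constraints hold; this profile is a separating equilibrium.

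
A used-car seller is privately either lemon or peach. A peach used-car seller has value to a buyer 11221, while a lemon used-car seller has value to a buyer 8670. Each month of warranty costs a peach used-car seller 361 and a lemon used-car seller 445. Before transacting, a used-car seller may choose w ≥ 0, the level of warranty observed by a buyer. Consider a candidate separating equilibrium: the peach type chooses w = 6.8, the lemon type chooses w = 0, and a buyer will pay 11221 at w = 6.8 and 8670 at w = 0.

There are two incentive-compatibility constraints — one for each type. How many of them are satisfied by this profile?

2

Peach type: signal → 11221 − 361 × 6.8 = 8766.2; deviate to 0 → 8670. IC holds (8766.2 ≥ 8670).
Lemon type: stay at 0 → 8670; mimic → 11221 − 445 × 6.8 = 8195. IC holds (8670 ≥ 8195).
2 of 2 constraints hold, so this is a separating equilibrium.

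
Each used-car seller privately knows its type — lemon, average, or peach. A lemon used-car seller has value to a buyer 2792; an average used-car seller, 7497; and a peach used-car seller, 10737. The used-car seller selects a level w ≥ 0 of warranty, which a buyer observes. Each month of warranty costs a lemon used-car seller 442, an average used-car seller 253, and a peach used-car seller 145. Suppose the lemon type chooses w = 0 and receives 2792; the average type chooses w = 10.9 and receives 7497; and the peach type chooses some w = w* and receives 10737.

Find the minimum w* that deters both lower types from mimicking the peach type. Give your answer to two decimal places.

23.71

Average type (on-path payoff 7497 − 253×10.9 = 4739.3) won't mimic when 4739.3 ≥ 10737 − 253·w*, i.e. w* ≥ 23.71.
Lemon type (on-path payoff 2792) won't mimic when 2792 ≥ 10737 − 442·w*, i.e. w* ≥ 17.98.
Both must hold, so w* = max(17.98, 23.71) = 23.71. The average type's constraint binds.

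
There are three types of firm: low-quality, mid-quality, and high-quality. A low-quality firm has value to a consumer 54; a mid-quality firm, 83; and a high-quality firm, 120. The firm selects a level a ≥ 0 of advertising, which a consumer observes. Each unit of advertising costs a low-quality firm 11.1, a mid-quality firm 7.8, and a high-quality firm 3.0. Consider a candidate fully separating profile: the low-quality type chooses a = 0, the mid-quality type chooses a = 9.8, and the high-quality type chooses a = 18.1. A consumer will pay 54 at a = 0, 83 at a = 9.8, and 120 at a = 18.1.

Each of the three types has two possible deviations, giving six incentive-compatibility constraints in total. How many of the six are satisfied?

Mid-quality (own payoff 83 − 7.8×9.8 = 6.56): to a=0 gives 54 → profitable ✗; to a=18.1 gives 120 − 7.8×18.1 = -21.18 → no gain ✓.
Low-quality (own payoff 54): to a=9.8 gives 83 − 11.1×9.8 = -25.78 → no gain ✓; to a=18.1 gives 120 − 11.1×18.1 = -80.91 → no gain ✓.
High-quality (own payoff 120 − 3.0×18.1 = 65.7): to a=0 gives 54 → no gain ✓; to a=9.8 gives 83 − 3.0×9.8 = 53.6 → no gain ✓.
5 of the 6 constraints hold; not an equilibrium.

5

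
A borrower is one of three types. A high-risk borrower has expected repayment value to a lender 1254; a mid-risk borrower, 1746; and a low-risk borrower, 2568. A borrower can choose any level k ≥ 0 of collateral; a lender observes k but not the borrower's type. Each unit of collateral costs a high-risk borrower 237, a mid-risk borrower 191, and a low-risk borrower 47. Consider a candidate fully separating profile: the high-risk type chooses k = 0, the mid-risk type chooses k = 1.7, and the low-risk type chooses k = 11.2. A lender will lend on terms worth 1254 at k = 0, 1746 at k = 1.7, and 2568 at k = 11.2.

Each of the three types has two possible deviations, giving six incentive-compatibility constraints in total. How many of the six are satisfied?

5

Mid-risk (own payoff 1746 − 191×1.7 = 1421.3): to k=0 gives 1254 → no gain ✓; to k=11.2 gives 2568 − 191×11.2 = 428.8 → no gain ✓.
Low-risk (own payoff 2568 − 47×11.2 = 2041.6): to k=0 gives 1254 → no gain ✓; to k=1.7 gives 1746 − 47×1.7 = 1666.1 → no gain ✓.
High-risk (own payoff 1254): to k=1.7 gives 1746 − 237×1.7 = 1343.1 → profitable ✗; to k=11.2 gives 2568 − 237×11.2 = -86.4 → no gain ✓.
5 of the 6 constraints hold; not an equilibrium.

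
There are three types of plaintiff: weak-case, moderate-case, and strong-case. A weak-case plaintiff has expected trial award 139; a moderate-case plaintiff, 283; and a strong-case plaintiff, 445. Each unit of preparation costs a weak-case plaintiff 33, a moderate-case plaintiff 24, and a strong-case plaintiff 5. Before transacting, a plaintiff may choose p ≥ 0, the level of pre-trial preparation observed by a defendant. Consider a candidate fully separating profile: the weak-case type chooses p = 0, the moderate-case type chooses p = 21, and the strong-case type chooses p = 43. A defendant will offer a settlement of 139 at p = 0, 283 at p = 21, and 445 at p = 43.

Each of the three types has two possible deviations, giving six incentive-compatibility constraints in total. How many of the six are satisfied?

5

Weak-case (own payoff 139): to p=21 gives 283 − 33×21 = -410 → no gain ✓; to p=43 gives 445 − 33×43 = -974 → no gain ✓.
Moderate-case (own payoff 283 − 24×21 = -221): to p=0 gives 139 → profitable ✗; to p=43 gives 445 − 24×43 = -587 → no gain ✓.
Strong-case (own payoff 445 − 5×43 = 230): to p=0 gives 139 → no gain ✓; to p=21 gives 283 − 5×21 = 178 → no gain ✓.
5 of the 6 constraints hold; not an equilibrium.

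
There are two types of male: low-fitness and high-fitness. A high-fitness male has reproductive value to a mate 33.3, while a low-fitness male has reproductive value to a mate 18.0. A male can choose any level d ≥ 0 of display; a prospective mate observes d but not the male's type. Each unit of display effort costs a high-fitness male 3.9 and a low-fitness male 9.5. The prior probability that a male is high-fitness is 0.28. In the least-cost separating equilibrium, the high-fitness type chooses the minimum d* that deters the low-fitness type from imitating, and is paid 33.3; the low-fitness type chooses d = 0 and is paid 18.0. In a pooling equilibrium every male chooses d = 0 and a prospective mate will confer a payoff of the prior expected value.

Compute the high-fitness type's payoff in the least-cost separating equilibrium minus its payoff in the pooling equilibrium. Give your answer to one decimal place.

4.7

Least-cost separating signal: d* solves 18.0 = 33.3 − 9.5·d*, so d* = (33.3 − 18.0)/9.5 ≈ 1.6105.
High-fitness type's separating payoff: 33.3 − 3.9 × d* = 33.3 − 3.9 × (33.3 − 18.0)/9.5 = 33.3 − 59.67/9.5 ≈ 27.019.
Pooling payoff: 0.28 × 33.3 + 0.72 × 18.0 = 22.284.
Difference: 27.019 − 22.284 = 4.735, i.e. 4.7 to one decimal place.
The high-fitness type prefers to separate.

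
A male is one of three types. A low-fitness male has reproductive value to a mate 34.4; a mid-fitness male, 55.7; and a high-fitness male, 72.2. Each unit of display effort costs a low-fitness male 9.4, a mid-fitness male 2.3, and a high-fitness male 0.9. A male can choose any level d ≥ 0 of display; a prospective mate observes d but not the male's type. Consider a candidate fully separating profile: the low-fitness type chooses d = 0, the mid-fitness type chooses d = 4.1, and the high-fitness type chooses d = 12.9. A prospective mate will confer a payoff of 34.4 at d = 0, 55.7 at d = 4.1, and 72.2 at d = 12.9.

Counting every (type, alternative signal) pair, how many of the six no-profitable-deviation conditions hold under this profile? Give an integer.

6

Low-fitness (own payoff 34.4): to d=4.1 gives 55.7 − 9.4×4.1 = 17.16 → no gain ✓; to d=12.9 gives 72.2 − 9.4×12.9 = -49.06 → no gain ✓.
High-fitness (own payoff 72.2 − 0.9×12.9 = 60.59): to d=0 gives 34.4 → no gain ✓; to d=4.1 gives 55.7 − 0.9×4.1 = 52.01 → no gain ✓.
Mid-fitness (own payoff 55.7 − 2.3×4.1 = 46.27): to d=0 gives 34.4 → no gain ✓; to d=12.9 gives 72.2 − 2.3×12.9 = 42.53 → no gain ✓.
6 of the 6 constraints hold; this profile is a separating equilibrium.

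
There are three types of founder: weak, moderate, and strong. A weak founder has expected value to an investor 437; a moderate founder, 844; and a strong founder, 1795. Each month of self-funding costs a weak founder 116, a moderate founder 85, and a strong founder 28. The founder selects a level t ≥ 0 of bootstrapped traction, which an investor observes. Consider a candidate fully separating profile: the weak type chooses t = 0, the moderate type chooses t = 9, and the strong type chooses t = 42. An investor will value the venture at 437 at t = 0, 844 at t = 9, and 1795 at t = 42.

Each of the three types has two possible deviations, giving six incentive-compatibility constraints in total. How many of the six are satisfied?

Weak (own payoff 437): to t=9 gives 844 − 116×9 = -200 → no gain ✓; to t=42 gives 1795 − 116×42 = -3077 → no gain ✓.
Moderate (own payoff 844 − 85×9 = 79): to t=0 gives 437 → profitable ✗; to t=42 gives 1795 − 85×42 = -1775 → no gain ✓.
Strong (own payoff 1795 − 28×42 = 619): to t=0 gives 437 → no gain ✓; to t=9 gives 844 − 28×9 = 592 → no gain ✓.
5 of the 6 constraints hold; not an equilibrium.

5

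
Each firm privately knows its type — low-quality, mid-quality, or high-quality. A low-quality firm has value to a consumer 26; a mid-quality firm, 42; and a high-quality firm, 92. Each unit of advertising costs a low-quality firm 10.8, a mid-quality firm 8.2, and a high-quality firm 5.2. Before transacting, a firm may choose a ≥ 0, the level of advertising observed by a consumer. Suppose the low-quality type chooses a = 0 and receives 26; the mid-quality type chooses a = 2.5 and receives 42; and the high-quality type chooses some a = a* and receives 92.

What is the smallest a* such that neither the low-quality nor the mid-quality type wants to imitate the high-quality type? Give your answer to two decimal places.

8.60

Mid-quality type (on-path payoff 42 − 8.2×2.5 = 21.5) won't mimic when 21.5 ≥ 92 − 8.2·a*, i.e. a* ≥ 8.60.
Low-quality type (on-path payoff 26) won't mimic when 26 ≥ 92 − 10.8·a*, i.e. a* ≥ 6.11.
Both must hold, so a* = max(6.11, 8.60) = 8.60. The mid-quality type's constraint binds.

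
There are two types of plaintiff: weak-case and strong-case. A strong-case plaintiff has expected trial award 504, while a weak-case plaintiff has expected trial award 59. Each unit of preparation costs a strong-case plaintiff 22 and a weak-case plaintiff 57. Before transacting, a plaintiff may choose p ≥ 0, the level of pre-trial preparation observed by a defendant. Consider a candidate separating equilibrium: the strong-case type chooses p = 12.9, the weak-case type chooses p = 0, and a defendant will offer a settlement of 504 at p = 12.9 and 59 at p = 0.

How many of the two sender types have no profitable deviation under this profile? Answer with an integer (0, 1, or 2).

2

Strong-case type: signal → 504 − 22 × 12.9 = 220.2; deviate to 0 → 59. IC holds (220.2 ≥ 59).
Weak-case type: stay at 0 → 59; mimic → 504 − 57 × 12.9 = -231.3. IC holds (59 ≥ -231.3).
2 of 2 constraints hold, so this is a separating equilibrium.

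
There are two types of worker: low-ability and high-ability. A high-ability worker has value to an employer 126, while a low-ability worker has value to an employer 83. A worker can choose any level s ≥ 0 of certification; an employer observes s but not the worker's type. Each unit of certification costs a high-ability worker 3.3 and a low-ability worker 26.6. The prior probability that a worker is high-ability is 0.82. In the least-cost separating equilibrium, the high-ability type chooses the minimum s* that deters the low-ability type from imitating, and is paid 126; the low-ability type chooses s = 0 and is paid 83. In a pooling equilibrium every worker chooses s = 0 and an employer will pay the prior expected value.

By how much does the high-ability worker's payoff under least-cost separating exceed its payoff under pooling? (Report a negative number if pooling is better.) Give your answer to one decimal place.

2.4

Least-cost separating signal: s* solves 83 = 126 − 26.6·s*, so s* = (126 − 83)/26.6 ≈ 1.6165.
High-ability type's separating payoff: 126 − 3.3 × s* = 126 − 3.3 × (126 − 83)/26.6 = 126 − 141.9/26.6 ≈ 120.665.
Pooling payoff: 0.82 × 126 + 0.18 × 83 = 118.26.
Difference: 120.665 − 118.26 = 2.405, i.e. 2.4 to one decimal place.
The high-ability type prefers to separate.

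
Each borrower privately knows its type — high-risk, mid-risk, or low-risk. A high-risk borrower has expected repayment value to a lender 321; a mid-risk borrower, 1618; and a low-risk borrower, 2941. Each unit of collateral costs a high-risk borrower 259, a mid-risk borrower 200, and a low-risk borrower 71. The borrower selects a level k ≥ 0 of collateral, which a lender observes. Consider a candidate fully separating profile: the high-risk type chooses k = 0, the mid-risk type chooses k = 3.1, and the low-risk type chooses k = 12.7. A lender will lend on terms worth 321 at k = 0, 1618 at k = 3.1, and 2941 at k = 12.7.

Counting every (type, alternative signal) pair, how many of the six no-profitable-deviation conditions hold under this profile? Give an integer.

5

Low-risk (own payoff 2941 − 71×12.7 = 2039.3): to k=0 gives 321 → no gain ✓; to k=3.1 gives 1618 − 71×3.1 = 1397.9 → no gain ✓.
High-risk (own payoff 321): to k=3.1 gives 1618 − 259×3.1 = 815.1 → profitable ✗; to k=12.7 gives 2941 − 259×12.7 = -348.3 → no gain ✓.
Mid-risk (own payoff 1618 − 200×3.1 = 998): to k=0 gives 321 → no gain ✓; to k=12.7 gives 2941 − 200×12.7 = 401 → no gain ✓.
5 of the 6 constraints hold; not an equilibrium.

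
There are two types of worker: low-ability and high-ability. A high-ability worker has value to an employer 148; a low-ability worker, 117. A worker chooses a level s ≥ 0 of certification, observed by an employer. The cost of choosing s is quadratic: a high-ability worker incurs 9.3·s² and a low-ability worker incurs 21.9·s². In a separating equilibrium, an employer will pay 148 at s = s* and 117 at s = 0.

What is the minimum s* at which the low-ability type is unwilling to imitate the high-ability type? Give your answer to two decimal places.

The low-ability type at s = 0 receives 117; imitating at s* yields 148 − 21.9·s*².
Indifference: 117 = 148 − 21.9·s*², so s*² = (148 − 117) / 21.9 ≈ 1.4155.
s* = √1.4155 ≈ 1.19.

1.19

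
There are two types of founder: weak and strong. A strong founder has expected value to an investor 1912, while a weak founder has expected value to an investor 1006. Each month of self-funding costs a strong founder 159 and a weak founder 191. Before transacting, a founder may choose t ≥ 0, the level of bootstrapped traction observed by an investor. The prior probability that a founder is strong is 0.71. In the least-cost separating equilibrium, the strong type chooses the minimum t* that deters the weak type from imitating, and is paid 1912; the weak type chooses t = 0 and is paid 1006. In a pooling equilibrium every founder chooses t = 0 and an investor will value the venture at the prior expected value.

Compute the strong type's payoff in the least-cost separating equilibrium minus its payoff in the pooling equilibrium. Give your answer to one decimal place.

-491.5

Least-cost separating signal: t* solves 1006 = 1912 − 191·t*, so t* = (1912 − 1006)/191 ≈ 4.7435.
Strong type's separating payoff: 1912 − 159 × t* = 1912 − 159 × (1912 − 1006)/191 = 1912 − 144054/191 ≈ 1157.791.
Pooling payoff: 0.71 × 1912 + 0.29 × 1006 = 1649.26.
Difference: 1157.791 − 1649.26 = -491.469, i.e. -491.5 to one decimal place.
The strong type would prefer the pooling outcome.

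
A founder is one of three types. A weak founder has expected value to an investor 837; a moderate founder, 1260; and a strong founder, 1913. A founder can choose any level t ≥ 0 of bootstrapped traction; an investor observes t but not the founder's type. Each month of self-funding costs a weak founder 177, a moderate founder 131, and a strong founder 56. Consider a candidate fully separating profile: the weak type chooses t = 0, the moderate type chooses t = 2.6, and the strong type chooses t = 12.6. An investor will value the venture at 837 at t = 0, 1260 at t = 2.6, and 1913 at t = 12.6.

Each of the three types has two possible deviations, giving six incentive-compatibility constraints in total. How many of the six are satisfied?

Strong (own payoff 1913 − 56×12.6 = 1207.4): to t=0 gives 837 → no gain ✓; to t=2.6 gives 1260 − 56×2.6 = 1114.4 → no gain ✓.
Weak (own payoff 837): to t=2.6 gives 1260 − 177×2.6 = 799.8 → no gain ✓; to t=12.6 gives 1913 − 177×12.6 = -317.2 → no gain ✓.
Moderate (own payoff 1260 − 131×2.6 = 919.4): to t=0 gives 837 → no gain ✓; to t=12.6 gives 1913 − 131×12.6 = 262.4 → no gain ✓.
6 of the 6 constraints hold; this profile is a separating equilibrium.

6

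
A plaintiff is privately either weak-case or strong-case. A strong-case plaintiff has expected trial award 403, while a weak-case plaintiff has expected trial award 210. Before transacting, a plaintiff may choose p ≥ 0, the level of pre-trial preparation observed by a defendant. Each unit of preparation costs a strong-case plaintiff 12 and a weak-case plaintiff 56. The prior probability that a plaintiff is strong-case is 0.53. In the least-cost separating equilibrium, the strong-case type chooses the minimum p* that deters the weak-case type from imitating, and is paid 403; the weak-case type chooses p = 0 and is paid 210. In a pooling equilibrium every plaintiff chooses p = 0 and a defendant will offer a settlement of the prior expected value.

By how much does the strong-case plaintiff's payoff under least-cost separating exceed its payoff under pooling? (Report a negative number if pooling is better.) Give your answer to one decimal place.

49.4

Least-cost separating signal: p* solves 210 = 403 − 56·p*, so p* = (403 − 210)/56 ≈ 3.4464.
Strong-case type's separating payoff: 403 − 12 × p* = 403 − 12 × (403 − 210)/56 = 403 − 2316/56 ≈ 361.643.
Pooling payoff: 0.53 × 403 + 0.47 × 210 = 312.29.
Difference: 361.643 − 312.29 = 49.353, i.e. 49.4 to one decimal place.
The strong-case type prefers to separate.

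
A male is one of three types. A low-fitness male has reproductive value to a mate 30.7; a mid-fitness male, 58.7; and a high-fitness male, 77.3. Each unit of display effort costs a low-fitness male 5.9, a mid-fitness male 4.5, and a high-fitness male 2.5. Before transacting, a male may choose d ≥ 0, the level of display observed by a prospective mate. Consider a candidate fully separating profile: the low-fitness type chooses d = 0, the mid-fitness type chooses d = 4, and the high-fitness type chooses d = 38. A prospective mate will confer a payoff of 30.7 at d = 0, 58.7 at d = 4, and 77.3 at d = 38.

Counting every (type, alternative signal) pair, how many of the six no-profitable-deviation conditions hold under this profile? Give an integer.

3

High-fitness (own payoff 77.3 − 2.5×38 = -17.7): to d=0 gives 30.7 → profitable ✗; to d=4 gives 58.7 − 2.5×4 = 48.7 → profitable ✗.
Mid-fitness (own payoff 58.7 − 4.5×4 = 40.7): to d=0 gives 30.7 → no gain ✓; to d=38 gives 77.3 − 4.5×38 = -93.7 → no gain ✓.
Low-fitness (own payoff 30.7): to d=4 gives 58.7 − 5.9×4 = 35.1 → profitable ✗; to d=38 gives 77.3 − 5.9×38 = -146.9 → no gain ✓.
3 of the 6 constraints hold; not an equilibrium.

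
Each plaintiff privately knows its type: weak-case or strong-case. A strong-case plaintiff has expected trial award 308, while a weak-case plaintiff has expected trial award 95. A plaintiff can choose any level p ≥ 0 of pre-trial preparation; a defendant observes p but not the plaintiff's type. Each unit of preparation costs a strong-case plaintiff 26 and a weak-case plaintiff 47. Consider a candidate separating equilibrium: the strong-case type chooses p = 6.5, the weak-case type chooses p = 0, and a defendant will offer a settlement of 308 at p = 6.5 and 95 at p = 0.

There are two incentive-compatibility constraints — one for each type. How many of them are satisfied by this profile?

Strong-case type: signal → 308 − 26 × 6.5 = 139; deviate to 0 → 95. IC holds (139 ≥ 95).
Weak-case type: stay at 0 → 95; mimic → 308 − 47 × 6.5 = 2.5. IC holds (95 ≥ 2.5).
2 of 2 constraints hold, so this is a separating equilibrium.

2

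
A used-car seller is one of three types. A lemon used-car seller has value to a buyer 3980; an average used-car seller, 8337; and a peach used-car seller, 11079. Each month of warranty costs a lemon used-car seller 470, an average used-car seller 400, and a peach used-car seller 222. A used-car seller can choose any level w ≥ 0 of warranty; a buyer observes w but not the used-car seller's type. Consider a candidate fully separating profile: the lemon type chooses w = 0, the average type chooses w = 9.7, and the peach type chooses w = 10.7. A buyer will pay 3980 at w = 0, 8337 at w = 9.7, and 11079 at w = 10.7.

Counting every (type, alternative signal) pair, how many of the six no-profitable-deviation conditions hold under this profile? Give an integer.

4

Lemon (own payoff 3980): to w=9.7 gives 8337 − 470×9.7 = 3778 → no gain ✓; to w=10.7 gives 11079 − 470×10.7 = 6050 → profitable ✗.
Average (own payoff 8337 − 400×9.7 = 4457): to w=0 gives 3980 → no gain ✓; to w=10.7 gives 11079 − 400×10.7 = 6799 → profitable ✗.
Peach (own payoff 11079 − 222×10.7 = 8703.6): to w=0 gives 3980 → no gain ✓; to w=9.7 gives 8337 − 222×9.7 = 6183.6 → no gain ✓.
4 of the 6 constraints hold; not an equilibrium.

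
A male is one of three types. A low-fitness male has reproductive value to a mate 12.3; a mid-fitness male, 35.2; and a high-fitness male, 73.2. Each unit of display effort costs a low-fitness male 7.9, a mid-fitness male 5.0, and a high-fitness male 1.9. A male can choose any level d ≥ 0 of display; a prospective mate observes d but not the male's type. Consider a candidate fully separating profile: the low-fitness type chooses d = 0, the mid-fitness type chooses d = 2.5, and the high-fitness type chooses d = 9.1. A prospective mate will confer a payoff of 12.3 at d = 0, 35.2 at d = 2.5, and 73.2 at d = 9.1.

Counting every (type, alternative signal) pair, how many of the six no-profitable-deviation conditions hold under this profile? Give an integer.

High-fitness (own payoff 73.2 − 1.9×9.1 = 55.91): to d=0 gives 12.3 → no gain ✓; to d=2.5 gives 35.2 − 1.9×2.5 = 30.45 → no gain ✓.
Low-fitness (own payoff 12.3): to d=2.5 gives 35.2 − 7.9×2.5 = 15.45 → profitable ✗; to d=9.1 gives 73.2 − 7.9×9.1 = 1.31 → no gain ✓.
Mid-fitness (own payoff 35.2 − 5.0×2.5 = 22.7): to d=0 gives 12.3 → no gain ✓; to d=9.1 gives 73.2 − 5.0×9.1 = 27.7 → profitable ✗.
4 of the 6 constraints hold; not an equilibrium.

4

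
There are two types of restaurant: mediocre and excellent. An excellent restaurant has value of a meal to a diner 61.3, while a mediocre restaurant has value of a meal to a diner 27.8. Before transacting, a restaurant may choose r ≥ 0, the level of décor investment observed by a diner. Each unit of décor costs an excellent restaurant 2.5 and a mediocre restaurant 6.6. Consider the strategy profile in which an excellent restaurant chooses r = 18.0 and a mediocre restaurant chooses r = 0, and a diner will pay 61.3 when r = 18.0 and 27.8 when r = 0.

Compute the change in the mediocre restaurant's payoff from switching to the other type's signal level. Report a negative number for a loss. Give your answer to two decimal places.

Playing r = 0 the mediocre restaurant receives 27.8.
Deviating to r = 18.0 brings payment 61.3 at cost 6.6 × 18.0 = 118.8, netting -57.5.
Gain from deviating: -57.5 − 27.8 = -85.30.
The gain is negative, so the mediocre type's incentive-compatibility constraint is satisfied.

-85.30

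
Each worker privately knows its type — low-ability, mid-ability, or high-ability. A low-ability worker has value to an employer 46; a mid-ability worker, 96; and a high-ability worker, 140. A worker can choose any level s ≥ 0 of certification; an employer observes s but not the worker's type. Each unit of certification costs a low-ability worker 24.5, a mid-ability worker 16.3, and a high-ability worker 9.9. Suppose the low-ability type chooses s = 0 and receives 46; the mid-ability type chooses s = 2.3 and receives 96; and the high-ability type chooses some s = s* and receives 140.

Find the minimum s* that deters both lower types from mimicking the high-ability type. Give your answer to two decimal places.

Low-ability type (on-path payoff 46) won't mimic when 46 ≥ 140 − 24.5·s*, i.e. s* ≥ 3.84.
Mid-ability type (on-path payoff 96 − 16.3×2.3 = 58.51) won't mimic when 58.51 ≥ 140 − 16.3·s*, i.e. s* ≥ 5.00.
Both must hold, so s* = max(3.84, 5.00) = 5.00. The mid-ability type's constraint binds.

5.00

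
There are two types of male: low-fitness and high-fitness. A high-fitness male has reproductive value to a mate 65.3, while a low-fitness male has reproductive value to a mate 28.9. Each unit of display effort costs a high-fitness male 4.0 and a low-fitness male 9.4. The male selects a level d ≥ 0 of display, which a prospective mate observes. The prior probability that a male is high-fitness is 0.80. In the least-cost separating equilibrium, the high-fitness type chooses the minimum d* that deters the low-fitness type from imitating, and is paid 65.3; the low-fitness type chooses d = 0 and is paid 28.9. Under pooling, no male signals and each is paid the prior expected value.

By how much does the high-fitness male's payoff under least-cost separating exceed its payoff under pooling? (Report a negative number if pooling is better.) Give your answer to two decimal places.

Least-cost separating signal: d* solves 28.9 = 65.3 − 9.4·d*, so d* = (65.3 − 28.9)/9.4 ≈ 3.8723.
High-fitness type's separating payoff: 65.3 − 4.0 × d* = 65.3 − 4.0 × (65.3 − 28.9)/9.4 = 65.3 − 145.6/9.4 ≈ 49.8106.
Pooling payoff: 0.80 × 65.3 + 0.20 × 28.9 = 58.02.
Difference: 49.8106 − 58.02 = -8.2094, i.e. -8.21 to two decimal places.
The high-fitness type would prefer the pooling outcome.

-8.21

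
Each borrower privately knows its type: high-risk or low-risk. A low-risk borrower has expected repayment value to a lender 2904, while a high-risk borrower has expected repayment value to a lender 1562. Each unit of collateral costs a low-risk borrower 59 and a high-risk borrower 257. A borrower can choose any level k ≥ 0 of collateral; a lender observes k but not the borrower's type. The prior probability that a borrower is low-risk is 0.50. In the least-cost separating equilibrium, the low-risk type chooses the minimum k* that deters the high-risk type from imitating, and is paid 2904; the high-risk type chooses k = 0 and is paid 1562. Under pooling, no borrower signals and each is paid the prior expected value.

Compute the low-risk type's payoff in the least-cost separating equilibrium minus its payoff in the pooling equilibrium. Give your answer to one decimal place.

Least-cost separating signal: k* solves 1562 = 2904 − 257·k*, so k* = (2904 − 1562)/257 ≈ 5.2218.
Low-risk type's separating payoff: 2904 − 59 × k* = 2904 − 59 × (2904 − 1562)/257 = 2904 − 79178/257 ≈ 2595.914.
Pooling payoff: 0.50 × 2904 + 0.50 × 1562 = 2233.
Difference: 2595.914 − 2233 = 362.914, i.e. 362.9 to one decimal place.
The low-risk type prefers to separate.

362.9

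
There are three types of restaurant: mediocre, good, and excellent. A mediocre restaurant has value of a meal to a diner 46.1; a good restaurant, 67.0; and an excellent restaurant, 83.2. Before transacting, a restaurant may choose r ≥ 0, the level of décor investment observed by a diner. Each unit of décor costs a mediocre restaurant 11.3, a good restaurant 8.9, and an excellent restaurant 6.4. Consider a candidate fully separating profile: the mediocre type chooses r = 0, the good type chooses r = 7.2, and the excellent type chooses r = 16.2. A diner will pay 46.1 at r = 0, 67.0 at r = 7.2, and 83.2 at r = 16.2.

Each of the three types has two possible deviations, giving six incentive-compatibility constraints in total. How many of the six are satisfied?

3

Mediocre (own payoff 46.1): to r=7.2 gives 67.0 − 11.3×7.2 = -14.36 → no gain ✓; to r=16.2 gives 83.2 − 11.3×16.2 = -99.86 → no gain ✓.
Good (own payoff 67.0 − 8.9×7.2 = 2.92): to r=0 gives 46.1 → profitable ✗; to r=16.2 gives 83.2 − 8.9×16.2 = -60.98 → no gain ✓.
Excellent (own payoff 83.2 − 6.4×16.2 = -20.48): to r=0 gives 46.1 → profitable ✗; to r=7.2 gives 67.0 − 6.4×7.2 = 20.92 → profitable ✗.
3 of the 6 constraints hold; not an equilibrium.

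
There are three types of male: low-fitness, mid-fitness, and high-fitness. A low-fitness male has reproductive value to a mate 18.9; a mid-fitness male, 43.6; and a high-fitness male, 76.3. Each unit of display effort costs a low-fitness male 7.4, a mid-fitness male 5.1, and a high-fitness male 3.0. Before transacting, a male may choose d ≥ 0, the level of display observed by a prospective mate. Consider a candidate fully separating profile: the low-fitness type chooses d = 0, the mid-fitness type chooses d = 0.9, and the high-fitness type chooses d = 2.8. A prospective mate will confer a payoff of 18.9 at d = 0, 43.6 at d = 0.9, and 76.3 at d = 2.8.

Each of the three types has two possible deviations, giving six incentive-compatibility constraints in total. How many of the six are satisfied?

Mid-fitness (own payoff 43.6 − 5.1×0.9 = 39.01): to d=0 gives 18.9 → no gain ✓; to d=2.8 gives 76.3 − 5.1×2.8 = 62.02 → profitable ✗.
Low-fitness (own payoff 18.9): to d=0.9 gives 43.6 − 7.4×0.9 = 36.94 → profitable ✗; to d=2.8 gives 76.3 − 7.4×2.8 = 55.58 → profitable ✗.
High-fitness (own payoff 76.3 − 3.0×2.8 = 67.9): to d=0 gives 18.9 → no gain ✓; to d=0.9 gives 43.6 − 3.0×0.9 = 40.9 → no gain ✓.
3 of the 6 constraints hold; not an equilibrium.

3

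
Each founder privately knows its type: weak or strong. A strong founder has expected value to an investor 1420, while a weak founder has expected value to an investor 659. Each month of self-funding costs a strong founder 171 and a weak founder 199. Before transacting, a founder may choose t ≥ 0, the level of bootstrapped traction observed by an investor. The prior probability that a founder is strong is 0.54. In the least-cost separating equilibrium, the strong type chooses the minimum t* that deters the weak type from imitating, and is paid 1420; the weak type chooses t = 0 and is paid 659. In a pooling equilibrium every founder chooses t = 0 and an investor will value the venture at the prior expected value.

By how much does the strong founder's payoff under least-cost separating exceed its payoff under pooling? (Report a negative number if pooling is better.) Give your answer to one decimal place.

-303.9

Least-cost separating signal: t* solves 659 = 1420 − 199·t*, so t* = (1420 − 659)/199 ≈ 3.8241.
Strong type's separating payoff: 1420 − 171 × t* = 1420 − 171 × (1420 − 659)/199 = 1420 − 130131/199 ≈ 766.075.
Pooling payoff: 0.54 × 1420 + 0.46 × 659 = 1069.94.
Difference: 766.075 − 1069.94 = -303.865, i.e. -303.9 to one decimal place.
The strong type would prefer the pooling outcome.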